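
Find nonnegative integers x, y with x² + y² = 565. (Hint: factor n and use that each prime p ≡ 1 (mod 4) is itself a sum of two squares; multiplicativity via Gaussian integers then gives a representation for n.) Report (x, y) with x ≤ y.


Step 1: Factor n = 565 = 5 · 113.
Step 2: Check the mod-4 condition on each prime factor: 5 ≡ 1 (mod 4), exponent 1; 113 ≡ 1 (mod 4), exponent 1.
All primes ≡ 3 (mod 4) appear to even exponent (or don't appear), so by the two-squares theorem n IS expressible as a sum of two squares.
Step 3: Build a representation. Here n = 5 · 113 is a product of primes ≡ 1 (mod 4). Each prime p ≡ 1 (mod 4) is itself a sum of two squares; find a² by testing p − a² for a perfect square:
  5: 5 − 1² = 4 = 2² ⇒ 5 = 1² + 2².
  113: 113 − 1² = 112, 113 − 2² = 109, 113 − 3² = 104, 113 − 4² = 97, 113 − 5² = 88, 113 − 6² = 77, 113 − 7² = 64 = 8² ⇒ 113 = 7² + 8².
  Combine using the Brahmagupta–Fibonacci identity (a² + b²)(c² + d²) = (ac − bd)² + (ad + bc)² = (ac + bd)² + (ad − bc)²:
  5 · 113 = 565: from (1² + 2²)(7² + 8²), take (1·7 − 2·8, 1·8 + 2·7) = (7 − 16, 8 + 14) = (-9, 22); dropping signs (only squares matter) gives (9, 22); check 9² + 22² = 81 + 484 = 565 ✓.
Step 4: Order so x ≤ y and verify: 9² + 22² = 81 + 484 = 565 = n. ✓

n = 565 = 9² + 22² (one valid representation with x ≤ y).


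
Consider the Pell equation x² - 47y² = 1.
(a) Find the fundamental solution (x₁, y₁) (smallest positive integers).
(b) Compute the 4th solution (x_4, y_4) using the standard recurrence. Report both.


Step 1: Find the fundamental solution (x₁, y₁) of x² - 47y² = 1.
  Expand √47 as a continued fraction. a₀ = ⌊√47⌋ = 6; iterate m_{k+1} = d_k·a_k − m_k, d_{k+1} = (47 − m_{k+1}²)/d_k, a_{k+1} = ⌊(a₀ + m_{k+1})/d_{k+1}⌋ (starting m₀ = 0, d₀ = 1), with convergents p_k = a_k·p_{k-1} + p_{k-2}, q_k = a_k·q_{k-1} + q_{k-2} (p₋₁ = 1, q₋₁ = 0):
  k = 0: a₀ = 6; p₀/q₀ = 6/1; p₀² − 47·q₀² = 36 − 47 = -11.
  k = 1: m = 6, d = 11, a = ⌊(6 + 6)/11⌋ = 1; p/q = (1·6 + 1)/(1·1 + 0) = 7/1; p² − 47·q² = 49 − 47 = 2.
  k = 2: m = 5, d = 2, a = ⌊(6 + 5)/2⌋ = 5; p/q = (5·7 + 6)/(5·1 + 1) = 41/6; p² − 47·q² = 1681 − 1692 = -11.
  k = 3: m = 5, d = 11, a = ⌊(6 + 5)/11⌋ = 1; p/q = (1·41 + 7)/(1·6 + 1) = 48/7; p² − 47·q² = 2304 − 2303 = 1.
  The first convergent with p² − 47·q² = 1 gives the fundamental solution (x₁, y₁) = (48, 7).
Step 2: Apply the recurrence (x_{n+1}, y_{n+1}) = (x₁x_n + 47y₁y_n, x₁y_n + y₁x_n) repeatedly.
  From (x_1, y_1) = (48, 7): x_2 = 48·48 + 47·7·7 = 4607; y_2 = 48·7 + 7·48 = 672.
  From (x_2, y_2) = (4607, 672): x_3 = 48·4607 + 47·7·672 = 442224; y_3 = 48·672 + 7·4607 = 64505.
  From (x_3, y_3) = (442224, 64505): x_4 = 48·442224 + 47·7·64505 = 42448897; y_4 = 48·64505 + 7·442224 = 6191808.
Step 3: Verify x_4² - 47·y_4² = 1801908856516609 - 1801908856516608 = 1 (should be 1). ✓

(x_1, y_1) = (48, 7); (x_4, y_4) = (42448897, 6191808).


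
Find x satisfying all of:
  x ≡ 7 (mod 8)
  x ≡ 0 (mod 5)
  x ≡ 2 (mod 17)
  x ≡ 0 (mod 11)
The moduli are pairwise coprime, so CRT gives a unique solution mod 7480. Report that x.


Product of moduli M = 8 · 5 · 17 · 11 = 7480.
Merge one congruence at a time:
  Start: x ≡ 7 (mod 8).
  Combine with x ≡ 0 (mod 5); new modulus lcm = 40.
    Write x = 7 + 8·t and substitute into x ≡ 0 (mod 5): 8·t ≡ 0 − 7 = -7 (mod 5).
    Reduce coefficients mod 5: 3·t ≡ 3 (mod 5).
    The inverse of 3 mod 5 is 2 (since 3·2 = 6 = 1·5 + 1), so t ≡ 2·3 = 6 ≡ 1 (mod 5).
    Then x = 7 + 8·1 = 15, valid modulo lcm(8, 5) = 40: x ≡ 15 (mod 40).
  Combine with x ≡ 2 (mod 17); new modulus lcm = 680.
    Write x = 15 + 40·t and substitute into x ≡ 2 (mod 17): 40·t ≡ 2 − 15 = -13 (mod 17).
    Reduce coefficients mod 17: 6·t ≡ 4 (mod 17).
    The inverse of 6 mod 17 is 3 (since 6·3 = 18 = 1·17 + 1), so t ≡ 3·4 = 12 ≡ 12 (mod 17).
    Then x = 15 + 40·12 = 495, valid modulo lcm(40, 17) = 680: x ≡ 495 (mod 680).
  Combine with x ≡ 0 (mod 11); new modulus lcm = 7480.
    Write x = 495 + 680·t and substitute into x ≡ 0 (mod 11): 680·t ≡ 0 − 495 = -495 (mod 11).
    Reduce coefficients mod 11: 9·t ≡ 0 (mod 11).
    The inverse of 9 mod 11 is 5 (since 9·5 = 45 = 4·11 + 1), so t ≡ 5·0 = 0 ≡ 0 (mod 11).
    Then x = 495 + 680·0 = 495, valid modulo lcm(680, 11) = 7480: x ≡ 495 (mod 7480).
Verify against each original: 495 mod 8 = 7, 495 mod 5 = 0, 495 mod 17 = 2, 495 mod 11 = 0.

x ≡ 495 (mod 7480).


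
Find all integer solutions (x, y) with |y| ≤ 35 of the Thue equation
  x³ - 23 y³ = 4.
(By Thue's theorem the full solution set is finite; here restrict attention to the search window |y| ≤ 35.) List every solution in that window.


The equation is x³ - 23y³ = 4. For fixed y, x³ = 23·y³ + 4, so a solution requires the RHS to be a perfect cube.
Strategy: iterate y from -35 to 35, compute RHS = 23·y³ + 4, and check whether it is a (positive or negative) perfect cube.
Check small values of y:
  y = 0: RHS = 4 is not a perfect cube.
  y = 1: RHS = 27 = (3)³ ⇒ x = 3 works.
  y = -1: RHS = -19 is not a perfect cube.
  y = 2: RHS = 188 is not a perfect cube.
  y = -2: RHS = -180 is not a perfect cube.
  y = 3: RHS = 625 is not a perfect cube.
  y = -3: RHS = -617 is not a perfect cube.
Continuing the search up to |y| = 35 finds no further solutions beyond those listed.
Collected solutions: (3, 1).

Solutions (with |y| ≤ 35): (3, 1).


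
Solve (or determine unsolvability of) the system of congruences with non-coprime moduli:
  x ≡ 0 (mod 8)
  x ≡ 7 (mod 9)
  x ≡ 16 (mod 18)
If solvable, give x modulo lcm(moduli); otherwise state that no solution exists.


Moduli 8, 9, 18 are not pairwise coprime, so CRT works modulo lcm(m_i) when all pairwise compatibility conditions hold.
Pairwise compatibility: gcd(m_i, m_j) must divide a_i - a_j for every pair.
Merge one congruence at a time:
  Start: x ≡ 0 (mod 8).
  Combine with x ≡ 7 (mod 9): gcd(8, 9) = 1; 7 - 0 = 7, which IS divisible by 1, so compatible.
    Write x = 0 + 8·t and substitute into x ≡ 7 (mod 9): 8·t ≡ 7 − 0 = 7 (mod 9).
    The inverse of 8 mod 9 is 8 (since 8·8 = 64 = 7·9 + 1), so t ≡ 8·7 = 56 ≡ 2 (mod 9).
    Then x = 0 + 8·2 = 16, valid modulo lcm(8, 9) = 72: x ≡ 16 (mod 72).
  Combine with x ≡ 16 (mod 18): gcd(72, 18) = 18; 16 - 16 = 0, which IS divisible by 18, so compatible.
    Write x = 16 + 72·t and substitute into x ≡ 16 (mod 18): 72·t ≡ 16 − 16 = 0 (mod 18).
    Divide the congruence (and modulus) by g = 18: 4·t ≡ 0 (mod 1).
    Modulo 1 every t works; take t = 0.
    Then x = 16 + 72·0 = 16, valid modulo lcm(72, 18) = 72: x ≡ 16 (mod 72).
Verify: 16 mod 8 = 0, 16 mod 9 = 7, 16 mod 18 = 16.

x ≡ 16 (mod 72).


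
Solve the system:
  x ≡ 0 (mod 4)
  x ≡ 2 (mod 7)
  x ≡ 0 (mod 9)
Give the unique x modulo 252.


Moduli 4, 7, 9 are pairwise coprime; by CRT there is a unique solution modulo M = 4 · 7 · 9 = 252.
Solve pairwise, accumulating the modulus:
  Start with x ≡ 0 (mod 4).
  Combine with x ≡ 2 (mod 7): since gcd(4, 7) = 1, we get a unique residue mod 28.
    Write x = 0 + 4·t and substitute into x ≡ 2 (mod 7): 4·t ≡ 2 − 0 = 2 (mod 7).
    The inverse of 4 mod 7 is 2 (since 4·2 = 8 = 1·7 + 1), so t ≡ 2·2 = 4 ≡ 4 (mod 7).
    Then x = 0 + 4·4 = 16, valid modulo lcm(4, 7) = 28: x ≡ 16 (mod 28).
  Combine with x ≡ 0 (mod 9): since gcd(28, 9) = 1, we get a unique residue mod 252.
    Write x = 16 + 28·t and substitute into x ≡ 0 (mod 9): 28·t ≡ 0 − 16 = -16 (mod 9).
    Reduce coefficients mod 9: 1·t ≡ 2 (mod 9).
    So t ≡ 2 (mod 9).
    Then x = 16 + 28·2 = 72, valid modulo lcm(28, 9) = 252: x ≡ 72 (mod 252).
Verify: 72 mod 4 = 0 ✓, 72 mod 7 = 2 ✓, 72 mod 9 = 0 ✓.

x ≡ 72 (mod 252).


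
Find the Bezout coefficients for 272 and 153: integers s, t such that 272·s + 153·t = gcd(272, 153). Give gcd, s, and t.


Euclidean algorithm on (272, 153) — divide until remainder is 0:
  272 = 1 · 153 + 119
  153 = 1 · 119 + 34
  119 = 3 · 34 + 17
  34 = 2 · 17 + 0
gcd(272, 153) = 17.
Track Bezout coefficients alongside the remainders: start with r₀ = 272 = a·1 + b·0 (s = 1, t = 0) and r₁ = 153 = a·0 + b·1 (s = 0, t = 1); each new remainder r_{k+1} = r_{k-1} − q_k·r_k inherits s_{k+1} = s_{k-1} − q_k·s_k, t_{k+1} = t_{k-1} − q_k·t_k, so r_k = a·s_k + b·t_k at every step:
  q = 1: r = 119, s = 1 − 1·0 = 1, t = 0 − 1·1 = -1  (check: 272·1 + 153·(-1) = 119)
  q = 1: r = 34, s = 0 − 1·1 = -1, t = 1 − 1·(-1) = 2  (check: 272·(-1) + 153·2 = 34)
  q = 3: r = 17, s = 1 − 3·(-1) = 4, t = -1 − 3·2 = -7  (check: 272·4 + 153·(-7) = 17)
The row with r = 17 (the gcd) gives the Bezout coefficients s = 4, t = -7.
Result: 272 · (4) + 153 · (-7) = 17.

gcd(272, 153) = 17; s = 4, t = -7 (check: 272·4 + 153·(-7) = 17).


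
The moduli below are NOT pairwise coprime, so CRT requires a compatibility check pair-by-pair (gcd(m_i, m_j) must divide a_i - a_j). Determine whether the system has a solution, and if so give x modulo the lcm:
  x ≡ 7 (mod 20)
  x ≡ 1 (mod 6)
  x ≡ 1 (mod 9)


Moduli 20, 6, 9 are not pairwise coprime, so CRT works modulo lcm(m_i) when all pairwise compatibility conditions hold.
Pairwise compatibility: gcd(m_i, m_j) must divide a_i - a_j for every pair.
Merge one congruence at a time:
  Start: x ≡ 7 (mod 20).
  Combine with x ≡ 1 (mod 6): gcd(20, 6) = 2; 1 - 7 = -6, which IS divisible by 2, so compatible.
    Write x = 7 + 20·t and substitute into x ≡ 1 (mod 6): 20·t ≡ 1 − 7 = -6 (mod 6).
    Divide the congruence (and modulus) by g = 2: 10·t ≡ -3 (mod 3).
    Reduce coefficients mod 3: 1·t ≡ 0 (mod 3).
    So t ≡ 0 (mod 3).
    Then x = 7 + 20·0 = 7, valid modulo lcm(20, 6) = 60: x ≡ 7 (mod 60).
  Combine with x ≡ 1 (mod 9): gcd(60, 9) = 3; 1 - 7 = -6, which IS divisible by 3, so compatible.
    Write x = 7 + 60·t and substitute into x ≡ 1 (mod 9): 60·t ≡ 1 − 7 = -6 (mod 9).
    Divide the congruence (and modulus) by g = 3: 20·t ≡ -2 (mod 3).
    Reduce coefficients mod 3: 2·t ≡ 1 (mod 3).
    The inverse of 2 mod 3 is 2 (since 2·2 = 4 = 1·3 + 1), so t ≡ 2·1 = 2 ≡ 2 (mod 3).
    Then x = 7 + 60·2 = 127, valid modulo lcm(60, 9) = 180: x ≡ 127 (mod 180).
Verify: 127 mod 20 = 7, 127 mod 6 = 1, 127 mod 9 = 1.

x ≡ 127 (mod 180).


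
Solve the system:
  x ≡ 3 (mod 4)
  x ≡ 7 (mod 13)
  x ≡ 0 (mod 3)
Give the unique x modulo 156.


Moduli 4, 13, 3 are pairwise coprime; by CRT there is a unique solution modulo M = 4 · 13 · 3 = 156.
Solve pairwise, accumulating the modulus:
  Start with x ≡ 3 (mod 4).
  Combine with x ≡ 7 (mod 13): since gcd(4, 13) = 1, we get a unique residue mod 52.
    Write x = 3 + 4·t and substitute into x ≡ 7 (mod 13): 4·t ≡ 7 − 3 = 4 (mod 13).
    The inverse of 4 mod 13 is 10 (since 4·10 = 40 = 3·13 + 1), so t ≡ 10·4 = 40 ≡ 1 (mod 13).
    Then x = 3 + 4·1 = 7, valid modulo lcm(4, 13) = 52: x ≡ 7 (mod 52).
  Combine with x ≡ 0 (mod 3): since gcd(52, 3) = 1, we get a unique residue mod 156.
    Write x = 7 + 52·t and substitute into x ≡ 0 (mod 3): 52·t ≡ 0 − 7 = -7 (mod 3).
    Reduce coefficients mod 3: 1·t ≡ 2 (mod 3).
    So t ≡ 2 (mod 3).
    Then x = 7 + 52·2 = 111, valid modulo lcm(52, 3) = 156: x ≡ 111 (mod 156).
Verify: 111 mod 4 = 3 ✓, 111 mod 13 = 7 ✓, 111 mod 3 = 0 ✓.

x ≡ 111 (mod 156).


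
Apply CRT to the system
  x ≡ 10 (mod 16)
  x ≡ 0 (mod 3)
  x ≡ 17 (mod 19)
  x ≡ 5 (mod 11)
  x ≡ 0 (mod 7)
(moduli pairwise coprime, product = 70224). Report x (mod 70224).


Product of moduli M = 16 · 3 · 19 · 11 · 7 = 70224.
Merge one congruence at a time:
  Start: x ≡ 10 (mod 16).
  Combine with x ≡ 0 (mod 3); new modulus lcm = 48.
    Write x = 10 + 16·t and substitute into x ≡ 0 (mod 3): 16·t ≡ 0 − 10 = -10 (mod 3).
    Reduce coefficients mod 3: 1·t ≡ 2 (mod 3).
    So t ≡ 2 (mod 3).
    Then x = 10 + 16·2 = 42, valid modulo lcm(16, 3) = 48: x ≡ 42 (mod 48).
  Combine with x ≡ 17 (mod 19); new modulus lcm = 912.
    Write x = 42 + 48·t and substitute into x ≡ 17 (mod 19): 48·t ≡ 17 − 42 = -25 (mod 19).
    Reduce coefficients mod 19: 10·t ≡ 13 (mod 19).
    The inverse of 10 mod 19 is 2 (since 10·2 = 20 = 1·19 + 1), so t ≡ 2·13 = 26 ≡ 7 (mod 19).
    Then x = 42 + 48·7 = 378, valid modulo lcm(48, 19) = 912: x ≡ 378 (mod 912).
  Combine with x ≡ 5 (mod 11); new modulus lcm = 10032.
    Write x = 378 + 912·t and substitute into x ≡ 5 (mod 11): 912·t ≡ 5 − 378 = -373 (mod 11).
    Reduce coefficients mod 11: 10·t ≡ 1 (mod 11).
    The inverse of 10 mod 11 is 10 (since 10·10 = 100 = 9·11 + 1), so t ≡ 10·1 = 10 ≡ 10 (mod 11).
    Then x = 378 + 912·10 = 9498, valid modulo lcm(912, 11) = 10032: x ≡ 9498 (mod 10032).
  Combine with x ≡ 0 (mod 7); new modulus lcm = 70224.
    Write x = 9498 + 10032·t and substitute into x ≡ 0 (mod 7): 10032·t ≡ 0 − 9498 = -9498 (mod 7).
    Reduce coefficients mod 7: 1·t ≡ 1 (mod 7).
    So t ≡ 1 (mod 7).
    Then x = 9498 + 10032·1 = 19530, valid modulo lcm(10032, 7) = 70224: x ≡ 19530 (mod 70224).
Verify against each original: 19530 mod 16 = 10, 19530 mod 3 = 0, 19530 mod 19 = 17, 19530 mod 11 = 5, 19530 mod 7 = 0.

x ≡ 19530 (mod 70224).


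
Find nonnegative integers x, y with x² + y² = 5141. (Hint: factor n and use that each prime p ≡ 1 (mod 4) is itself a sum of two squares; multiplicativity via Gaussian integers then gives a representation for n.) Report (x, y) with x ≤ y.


Step 1: Factor n = 5141 = 53 · 97.
Step 2: Check the mod-4 condition on each prime factor: 53 ≡ 1 (mod 4), exponent 1; 97 ≡ 1 (mod 4), exponent 1.
All primes ≡ 3 (mod 4) appear to even exponent (or don't appear), so by the two-squares theorem n IS expressible as a sum of two squares.
Step 3: Build a representation. Here n = 53 · 97 is a product of primes ≡ 1 (mod 4). Each prime p ≡ 1 (mod 4) is itself a sum of two squares; find a² by testing p − a² for a perfect square:
  53: 53 − 1² = 52, 53 − 2² = 49 = 7² ⇒ 53 = 2² + 7².
  97: 97 − 1² = 96, 97 − 2² = 93, 97 − 3² = 88, 97 − 4² = 81 = 9² ⇒ 97 = 4² + 9².
  Combine using the Brahmagupta–Fibonacci identity (a² + b²)(c² + d²) = (ac − bd)² + (ad + bc)² = (ac + bd)² + (ad − bc)²:
  53 · 97 = 5141: from (2² + 7²)(4² + 9²), take (2·4 − 7·9, 2·9 + 7·4) = (8 − 63, 18 + 28) = (-55, 46); dropping signs (only squares matter) gives (55, 46); check 55² + 46² = 3025 + 2116 = 5141 ✓.
Step 4: Order so x ≤ y and verify: 46² + 55² = 2116 + 3025 = 5141 = n. ✓

n = 5141 = 46² + 55² (one valid representation with x ≤ y).


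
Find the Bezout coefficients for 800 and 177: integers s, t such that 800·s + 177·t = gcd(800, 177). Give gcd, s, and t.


Euclidean algorithm on (800, 177) — divide until remainder is 0:
  800 = 4 · 177 + 92
  177 = 1 · 92 + 85
  92 = 1 · 85 + 7
  85 = 12 · 7 + 1
  7 = 7 · 1 + 0
gcd(800, 177) = 1.
Track Bezout coefficients alongside the remainders: start with r₀ = 800 = a·1 + b·0 (s = 1, t = 0) and r₁ = 177 = a·0 + b·1 (s = 0, t = 1); each new remainder r_{k+1} = r_{k-1} − q_k·r_k inherits s_{k+1} = s_{k-1} − q_k·s_k, t_{k+1} = t_{k-1} − q_k·t_k, so r_k = a·s_k + b·t_k at every step:
  q = 4: r = 92, s = 1 − 4·0 = 1, t = 0 − 4·1 = -4  (check: 800·1 + 177·(-4) = 92)
  q = 1: r = 85, s = 0 − 1·1 = -1, t = 1 − 1·(-4) = 5  (check: 800·(-1) + 177·5 = 85)
  q = 1: r = 7, s = 1 − 1·(-1) = 2, t = -4 − 1·5 = -9  (check: 800·2 + 177·(-9) = 7)
  q = 12: r = 1, s = -1 − 12·2 = -25, t = 5 − 12·(-9) = 113  (check: 800·(-25) + 177·113 = 1)
The row with r = 1 (the gcd) gives the Bezout coefficients s = -25, t = 113.
Result: 800 · (-25) + 177 · (113) = 1.

gcd(800, 177) = 1; s = -25, t = 113 (check: 800·(-25) + 177·113 = 1).


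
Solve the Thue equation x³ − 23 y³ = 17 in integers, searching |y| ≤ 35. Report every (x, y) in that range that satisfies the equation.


The equation is x³ - 23y³ = 17. For fixed y, x³ = 23·y³ + 17, so a solution requires the RHS to be a perfect cube.
Strategy: iterate y from -35 to 35, compute RHS = 23·y³ + 17, and check whether it is a (positive or negative) perfect cube.
Check small values of y:
  y = 0: RHS = 17 is not a perfect cube.
  y = 1: RHS = 40 is not a perfect cube.
  y = -1: RHS = -6 is not a perfect cube.
  y = 2: RHS = 201 is not a perfect cube.
  y = -2: RHS = -167 is not a perfect cube.
  y = 3: RHS = 638 is not a perfect cube.
  y = -3: RHS = -604 is not a perfect cube.
Continuing the search up to |y| = 35 finds no solutions either.
No (x, y) in the scanned range satisfies the equation.

No integer solutions with |y| ≤ 35.


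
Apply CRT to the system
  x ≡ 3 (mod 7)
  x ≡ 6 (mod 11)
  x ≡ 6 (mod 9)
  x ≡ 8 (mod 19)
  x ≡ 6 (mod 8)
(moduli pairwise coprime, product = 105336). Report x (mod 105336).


Product of moduli M = 7 · 11 · 9 · 19 · 8 = 105336.
Merge one congruence at a time:
  Start: x ≡ 3 (mod 7).
  Combine with x ≡ 6 (mod 11); new modulus lcm = 77.
    Write x = 3 + 7·t and substitute into x ≡ 6 (mod 11): 7·t ≡ 6 − 3 = 3 (mod 11).
    The inverse of 7 mod 11 is 8 (since 7·8 = 56 = 5·11 + 1), so t ≡ 8·3 = 24 ≡ 2 (mod 11).
    Then x = 3 + 7·2 = 17, valid modulo lcm(7, 11) = 77: x ≡ 17 (mod 77).
  Combine with x ≡ 6 (mod 9); new modulus lcm = 693.
    Write x = 17 + 77·t and substitute into x ≡ 6 (mod 9): 77·t ≡ 6 − 17 = -11 (mod 9).
    Reduce coefficients mod 9: 5·t ≡ 7 (mod 9).
    The inverse of 5 mod 9 is 2 (since 5·2 = 10 = 1·9 + 1), so t ≡ 2·7 = 14 ≡ 5 (mod 9).
    Then x = 17 + 77·5 = 402, valid modulo lcm(77, 9) = 693: x ≡ 402 (mod 693).
  Combine with x ≡ 8 (mod 19); new modulus lcm = 13167.
    Write x = 402 + 693·t and substitute into x ≡ 8 (mod 19): 693·t ≡ 8 − 402 = -394 (mod 19).
    Reduce coefficients mod 19: 9·t ≡ 5 (mod 19).
    The inverse of 9 mod 19 is 17 (since 9·17 = 153 = 8·19 + 1), so t ≡ 17·5 = 85 ≡ 9 (mod 19).
    Then x = 402 + 693·9 = 6639, valid modulo lcm(693, 19) = 13167: x ≡ 6639 (mod 13167).
  Combine with x ≡ 6 (mod 8); new modulus lcm = 105336.
    Write x = 6639 + 13167·t and substitute into x ≡ 6 (mod 8): 13167·t ≡ 6 − 6639 = -6633 (mod 8).
    Reduce coefficients mod 8: 7·t ≡ 7 (mod 8).
    The inverse of 7 mod 8 is 7 (since 7·7 = 49 = 6·8 + 1), so t ≡ 7·7 = 49 ≡ 1 (mod 8).
    Then x = 6639 + 13167·1 = 19806, valid modulo lcm(13167, 8) = 105336: x ≡ 19806 (mod 105336).
Verify against each original: 19806 mod 7 = 3, 19806 mod 11 = 6, 19806 mod 9 = 6, 19806 mod 19 = 8, 19806 mod 8 = 6.

x ≡ 19806 (mod 105336).


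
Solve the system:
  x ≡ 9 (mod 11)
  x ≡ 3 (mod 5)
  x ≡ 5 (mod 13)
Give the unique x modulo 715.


Moduli 11, 5, 13 are pairwise coprime; by CRT there is a unique solution modulo M = 11 · 5 · 13 = 715.
Solve pairwise, accumulating the modulus:
  Start with x ≡ 9 (mod 11).
  Combine with x ≡ 3 (mod 5): since gcd(11, 5) = 1, we get a unique residue mod 55.
    Write x = 9 + 11·t and substitute into x ≡ 3 (mod 5): 11·t ≡ 3 − 9 = -6 (mod 5).
    Reduce coefficients mod 5: 1·t ≡ 4 (mod 5).
    So t ≡ 4 (mod 5).
    Then x = 9 + 11·4 = 53, valid modulo lcm(11, 5) = 55: x ≡ 53 (mod 55).
  Combine with x ≡ 5 (mod 13): since gcd(55, 13) = 1, we get a unique residue mod 715.
    Write x = 53 + 55·t and substitute into x ≡ 5 (mod 13): 55·t ≡ 5 − 53 = -48 (mod 13).
    Reduce coefficients mod 13: 3·t ≡ 4 (mod 13).
    The inverse of 3 mod 13 is 9 (since 3·9 = 27 = 2·13 + 1), so t ≡ 9·4 = 36 ≡ 10 (mod 13).
    Then x = 53 + 55·10 = 603, valid modulo lcm(55, 13) = 715: x ≡ 603 (mod 715).
Verify: 603 mod 11 = 9 ✓, 603 mod 5 = 3 ✓, 603 mod 13 = 5 ✓.

x ≡ 603 (mod 715).


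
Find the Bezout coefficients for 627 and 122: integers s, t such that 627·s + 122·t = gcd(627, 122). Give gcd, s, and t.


Euclidean algorithm on (627, 122) — divide until remainder is 0:
  627 = 5 · 122 + 17
  122 = 7 · 17 + 3
  17 = 5 · 3 + 2
  3 = 1 · 2 + 1
  2 = 2 · 1 + 0
gcd(627, 122) = 1.
Track Bezout coefficients alongside the remainders: start with r₀ = 627 = a·1 + b·0 (s = 1, t = 0) and r₁ = 122 = a·0 + b·1 (s = 0, t = 1); each new remainder r_{k+1} = r_{k-1} − q_k·r_k inherits s_{k+1} = s_{k-1} − q_k·s_k, t_{k+1} = t_{k-1} − q_k·t_k, so r_k = a·s_k + b·t_k at every step:
  q = 5: r = 17, s = 1 − 5·0 = 1, t = 0 − 5·1 = -5  (check: 627·1 + 122·(-5) = 17)
  q = 7: r = 3, s = 0 − 7·1 = -7, t = 1 − 7·(-5) = 36  (check: 627·(-7) + 122·36 = 3)
  q = 5: r = 2, s = 1 − 5·(-7) = 36, t = -5 − 5·36 = -185  (check: 627·36 + 122·(-185) = 2)
  q = 1: r = 1, s = -7 − 1·36 = -43, t = 36 − 1·(-185) = 221  (check: 627·(-43) + 122·221 = 1)
The row with r = 1 (the gcd) gives the Bezout coefficients s = -43, t = 221.
Result: 627 · (-43) + 122 · (221) = 1.

gcd(627, 122) = 1; s = -43, t = 221 (check: 627·(-43) + 122·221 = 1).


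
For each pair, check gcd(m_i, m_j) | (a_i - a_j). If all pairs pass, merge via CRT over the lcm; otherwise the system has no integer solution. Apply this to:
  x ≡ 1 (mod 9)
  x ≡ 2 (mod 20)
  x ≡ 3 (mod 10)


Moduli 9, 20, 10 are not pairwise coprime, so CRT works modulo lcm(m_i) when all pairwise compatibility conditions hold.
Pairwise compatibility: gcd(m_i, m_j) must divide a_i - a_j for every pair.
Merge one congruence at a time:
  Start: x ≡ 1 (mod 9).
  Combine with x ≡ 2 (mod 20): gcd(9, 20) = 1; 2 - 1 = 1, which IS divisible by 1, so compatible.
    Write x = 1 + 9·t and substitute into x ≡ 2 (mod 20): 9·t ≡ 2 − 1 = 1 (mod 20).
    The inverse of 9 mod 20 is 9 (since 9·9 = 81 = 4·20 + 1), so t ≡ 9·1 = 9 ≡ 9 (mod 20).
    Then x = 1 + 9·9 = 82, valid modulo lcm(9, 20) = 180: x ≡ 82 (mod 180).
  Combine with x ≡ 3 (mod 10): gcd(180, 10) = 10, and 3 - 82 = -79 is NOT divisible by 10.
    ⇒ system is inconsistent (no integer solution).

No solution (the system is inconsistent).


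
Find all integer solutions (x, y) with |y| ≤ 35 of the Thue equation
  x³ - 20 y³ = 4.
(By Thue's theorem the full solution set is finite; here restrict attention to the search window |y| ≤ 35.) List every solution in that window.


The equation is x³ - 20y³ = 4. For fixed y, x³ = 20·y³ + 4, so a solution requires the RHS to be a perfect cube.
Strategy: iterate y from -35 to 35, compute RHS = 20·y³ + 4, and check whether it is a (positive or negative) perfect cube.
Check small values of y:
  y = 0: RHS = 4 is not a perfect cube.
  y = 1: RHS = 24 is not a perfect cube.
  y = -1: RHS = -16 is not a perfect cube.
  y = 2: RHS = 164 is not a perfect cube.
  y = -2: RHS = -156 is not a perfect cube.
  y = 3: RHS = 544 is not a perfect cube.
  y = -3: RHS = -536 is not a perfect cube.
Continuing the search up to |y| = 35 finds no solutions either.
No (x, y) in the scanned range satisfies the equation.

No integer solutions with |y| ≤ 35.


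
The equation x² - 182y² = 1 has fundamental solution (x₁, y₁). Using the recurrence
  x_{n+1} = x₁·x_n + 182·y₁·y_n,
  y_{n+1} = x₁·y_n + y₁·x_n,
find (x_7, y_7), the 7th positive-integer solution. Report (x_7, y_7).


Step 1: Find the fundamental solution (x₁, y₁) of x² - 182y² = 1.
  Expand √182 as a continued fraction. a₀ = ⌊√182⌋ = 13; iterate m_{k+1} = d_k·a_k − m_k, d_{k+1} = (182 − m_{k+1}²)/d_k, a_{k+1} = ⌊(a₀ + m_{k+1})/d_{k+1}⌋ (starting m₀ = 0, d₀ = 1), with convergents p_k = a_k·p_{k-1} + p_{k-2}, q_k = a_k·q_{k-1} + q_{k-2} (p₋₁ = 1, q₋₁ = 0):
  k = 0: a₀ = 13; p₀/q₀ = 13/1; p₀² − 182·q₀² = 169 − 182 = -13.
  k = 1: m = 13, d = 13, a = ⌊(13 + 13)/13⌋ = 2; p/q = (2·13 + 1)/(2·1 + 0) = 27/2; p² − 182·q² = 729 − 728 = 1.
  The first convergent with p² − 182·q² = 1 gives the fundamental solution (x₁, y₁) = (27, 2).
Step 2: Apply the recurrence (x_{n+1}, y_{n+1}) = (x₁x_n + 182y₁y_n, x₁y_n + y₁x_n) repeatedly.
  From (x_1, y_1) = (27, 2): x_2 = 27·27 + 182·2·2 = 1457; y_2 = 27·2 + 2·27 = 108.
  From (x_2, y_2) = (1457, 108): x_3 = 27·1457 + 182·2·108 = 78651; y_3 = 27·108 + 2·1457 = 5830.
  From (x_3, y_3) = (78651, 5830): x_4 = 27·78651 + 182·2·5830 = 4245697; y_4 = 27·5830 + 2·78651 = 314712.
  From (x_4, y_4) = (4245697, 314712): x_5 = 27·4245697 + 182·2·314712 = 229188987; y_5 = 27·314712 + 2·4245697 = 16988618.
  From (x_5, y_5) = (229188987, 16988618): x_6 = 27·229188987 + 182·2·16988618 = 12371959601; y_6 = 27·16988618 + 2·229188987 = 917070660.
  From (x_6, y_6) = (12371959601, 917070660): x_7 = 27·12371959601 + 182·2·917070660 = 667856629467; y_7 = 27·917070660 + 2·12371959601 = 49504827022.
Step 3: Verify x_7² - 182·y_7² = 446032477523021732704089 - 446032477523021732704088 = 1 (should be 1). ✓

(x_1, y_1) = (27, 2); (x_7, y_7) = (667856629467, 49504827022).


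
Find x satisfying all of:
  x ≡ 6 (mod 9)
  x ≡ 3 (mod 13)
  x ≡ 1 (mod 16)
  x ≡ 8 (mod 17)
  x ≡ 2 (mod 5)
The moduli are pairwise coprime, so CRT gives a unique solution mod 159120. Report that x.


Product of moduli M = 9 · 13 · 16 · 17 · 5 = 159120.
Merge one congruence at a time:
  Start: x ≡ 6 (mod 9).
  Combine with x ≡ 3 (mod 13); new modulus lcm = 117.
    Write x = 6 + 9·t and substitute into x ≡ 3 (mod 13): 9·t ≡ 3 − 6 = -3 (mod 13).
    Reduce coefficients mod 13: 9·t ≡ 10 (mod 13).
    The inverse of 9 mod 13 is 3 (since 9·3 = 27 = 2·13 + 1), so t ≡ 3·10 = 30 ≡ 4 (mod 13).
    Then x = 6 + 9·4 = 42, valid modulo lcm(9, 13) = 117: x ≡ 42 (mod 117).
  Combine with x ≡ 1 (mod 16); new modulus lcm = 1872.
    Write x = 42 + 117·t and substitute into x ≡ 1 (mod 16): 117·t ≡ 1 − 42 = -41 (mod 16).
    Reduce coefficients mod 16: 5·t ≡ 7 (mod 16).
    The inverse of 5 mod 16 is 13 (since 5·13 = 65 = 4·16 + 1), so t ≡ 13·7 = 91 ≡ 11 (mod 16).
    Then x = 42 + 117·11 = 1329, valid modulo lcm(117, 16) = 1872: x ≡ 1329 (mod 1872).
  Combine with x ≡ 8 (mod 17); new modulus lcm = 31824.
    Write x = 1329 + 1872·t and substitute into x ≡ 8 (mod 17): 1872·t ≡ 8 − 1329 = -1321 (mod 17).
    Reduce coefficients mod 17: 2·t ≡ 5 (mod 17).
    The inverse of 2 mod 17 is 9 (since 2·9 = 18 = 1·17 + 1), so t ≡ 9·5 = 45 ≡ 11 (mod 17).
    Then x = 1329 + 1872·11 = 21921, valid modulo lcm(1872, 17) = 31824: x ≡ 21921 (mod 31824).
  Combine with x ≡ 2 (mod 5); new modulus lcm = 159120.
    Write x = 21921 + 31824·t and substitute into x ≡ 2 (mod 5): 31824·t ≡ 2 − 21921 = -21919 (mod 5).
    Reduce coefficients mod 5: 4·t ≡ 1 (mod 5).
    The inverse of 4 mod 5 is 4 (since 4·4 = 16 = 3·5 + 1), so t ≡ 4·1 = 4 ≡ 4 (mod 5).
    Then x = 21921 + 31824·4 = 149217, valid modulo lcm(31824, 5) = 159120: x ≡ 149217 (mod 159120).
Verify against each original: 149217 mod 9 = 6, 149217 mod 13 = 3, 149217 mod 16 = 1, 149217 mod 17 = 8, 149217 mod 5 = 2.

x ≡ 149217 (mod 159120).


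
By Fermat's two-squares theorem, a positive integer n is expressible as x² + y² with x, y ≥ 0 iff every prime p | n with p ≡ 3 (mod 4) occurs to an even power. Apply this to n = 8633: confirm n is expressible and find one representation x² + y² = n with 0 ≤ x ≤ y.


Step 1: Factor n = 8633 = 89 · 97.
Step 2: Check the mod-4 condition on each prime factor: 89 ≡ 1 (mod 4), exponent 1; 97 ≡ 1 (mod 4), exponent 1.
All primes ≡ 3 (mod 4) appear to even exponent (or don't appear), so by the two-squares theorem n IS expressible as a sum of two squares.
Step 3: Build a representation. Here n = 89 · 97 is a product of primes ≡ 1 (mod 4). Each prime p ≡ 1 (mod 4) is itself a sum of two squares; find a² by testing p − a² for a perfect square:
  89: 89 − 1² = 88, 89 − 2² = 85, 89 − 3² = 80, 89 − 4² = 73, 89 − 5² = 64 = 8² ⇒ 89 = 5² + 8².
  97: 97 − 1² = 96, 97 − 2² = 93, 97 − 3² = 88, 97 − 4² = 81 = 9² ⇒ 97 = 4² + 9².
  Combine using the Brahmagupta–Fibonacci identity (a² + b²)(c² + d²) = (ac − bd)² + (ad + bc)² = (ac + bd)² + (ad − bc)²:
  89 · 97 = 8633: from (5² + 8²)(4² + 9²), take (5·4 − 8·9, 5·9 + 8·4) = (20 − 72, 45 + 32) = (-52, 77); dropping signs (only squares matter) gives (52, 77); check 52² + 77² = 2704 + 5929 = 8633 ✓.
Step 4: Order so x ≤ y and verify: 52² + 77² = 2704 + 5929 = 8633 = n. ✓

n = 8633 = 52² + 77² (one valid representation with x ≤ y).


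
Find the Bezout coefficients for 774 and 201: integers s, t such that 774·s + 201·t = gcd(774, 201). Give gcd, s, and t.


Euclidean algorithm on (774, 201) — divide until remainder is 0:
  774 = 3 · 201 + 171
  201 = 1 · 171 + 30
  171 = 5 · 30 + 21
  30 = 1 · 21 + 9
  21 = 2 · 9 + 3
  9 = 3 · 3 + 0
gcd(774, 201) = 3.
Track Bezout coefficients alongside the remainders: start with r₀ = 774 = a·1 + b·0 (s = 1, t = 0) and r₁ = 201 = a·0 + b·1 (s = 0, t = 1); each new remainder r_{k+1} = r_{k-1} − q_k·r_k inherits s_{k+1} = s_{k-1} − q_k·s_k, t_{k+1} = t_{k-1} − q_k·t_k, so r_k = a·s_k + b·t_k at every step:
  q = 3: r = 171, s = 1 − 3·0 = 1, t = 0 − 3·1 = -3  (check: 774·1 + 201·(-3) = 171)
  q = 1: r = 30, s = 0 − 1·1 = -1, t = 1 − 1·(-3) = 4  (check: 774·(-1) + 201·4 = 30)
  q = 5: r = 21, s = 1 − 5·(-1) = 6, t = -3 − 5·4 = -23  (check: 774·6 + 201·(-23) = 21)
  q = 1: r = 9, s = -1 − 1·6 = -7, t = 4 − 1·(-23) = 27  (check: 774·(-7) + 201·27 = 9)
  q = 2: r = 3, s = 6 − 2·(-7) = 20, t = -23 − 2·27 = -77  (check: 774·20 + 201·(-77) = 3)
The row with r = 3 (the gcd) gives the Bezout coefficients s = 20, t = -77.
Result: 774 · (20) + 201 · (-77) = 3.

gcd(774, 201) = 3; s = 20, t = -77 (check: 774·20 + 201·(-77) = 3).


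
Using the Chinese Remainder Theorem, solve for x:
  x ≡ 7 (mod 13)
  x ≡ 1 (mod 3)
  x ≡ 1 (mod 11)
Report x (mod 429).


Moduli 13, 3, 11 are pairwise coprime; by CRT there is a unique solution modulo M = 13 · 3 · 11 = 429.
Solve pairwise, accumulating the modulus:
  Start with x ≡ 7 (mod 13).
  Combine with x ≡ 1 (mod 3): since gcd(13, 3) = 1, we get a unique residue mod 39.
    Write x = 7 + 13·t and substitute into x ≡ 1 (mod 3): 13·t ≡ 1 − 7 = -6 (mod 3).
    Reduce coefficients mod 3: 1·t ≡ 0 (mod 3).
    So t ≡ 0 (mod 3).
    Then x = 7 + 13·0 = 7, valid modulo lcm(13, 3) = 39: x ≡ 7 (mod 39).
  Combine with x ≡ 1 (mod 11): since gcd(39, 11) = 1, we get a unique residue mod 429.
    Write x = 7 + 39·t and substitute into x ≡ 1 (mod 11): 39·t ≡ 1 − 7 = -6 (mod 11).
    Reduce coefficients mod 11: 6·t ≡ 5 (mod 11).
    The inverse of 6 mod 11 is 2 (since 6·2 = 12 = 1·11 + 1), so t ≡ 2·5 = 10 ≡ 10 (mod 11).
    Then x = 7 + 39·10 = 397, valid modulo lcm(39, 11) = 429: x ≡ 397 (mod 429).
Verify: 397 mod 13 = 7 ✓, 397 mod 3 = 1 ✓, 397 mod 11 = 1 ✓.

x ≡ 397 (mod 429).


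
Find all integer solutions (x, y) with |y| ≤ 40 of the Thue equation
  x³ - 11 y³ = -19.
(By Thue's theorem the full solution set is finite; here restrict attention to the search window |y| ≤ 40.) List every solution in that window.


The equation is x³ - 11y³ = -19. For fixed y, x³ = 11·y³ − 19, so a solution requires the RHS to be a perfect cube.
Strategy: iterate y from -40 to 40, compute RHS = 11·y³ − 19, and check whether it is a (positive or negative) perfect cube.
Check small values of y:
  y = 0: RHS = -19 is not a perfect cube.
  y = 1: RHS = -8 = (-2)³ ⇒ x = -2 works.
  y = -1: RHS = -30 is not a perfect cube.
  y = 2: RHS = 69 is not a perfect cube.
  y = -2: RHS = -107 is not a perfect cube.
  y = 3: RHS = 278 is not a perfect cube.
  y = -3: RHS = -316 is not a perfect cube.
Continuing, at y = 9: RHS = 8000 = (20)³ ⇒ x = 20 works.
Searching the remaining y in |y| ≤ 40 finds no further solutions.
Collected solutions: (-2, 1), (20, 9).

Solutions (with |y| ≤ 40): (-2, 1), (20, 9).


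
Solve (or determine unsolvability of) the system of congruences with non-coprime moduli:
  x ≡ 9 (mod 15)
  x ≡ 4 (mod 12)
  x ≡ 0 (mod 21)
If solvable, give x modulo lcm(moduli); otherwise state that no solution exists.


Moduli 15, 12, 21 are not pairwise coprime, so CRT works modulo lcm(m_i) when all pairwise compatibility conditions hold.
Pairwise compatibility: gcd(m_i, m_j) must divide a_i - a_j for every pair.
Merge one congruence at a time:
  Start: x ≡ 9 (mod 15).
  Combine with x ≡ 4 (mod 12): gcd(15, 12) = 3, and 4 - 9 = -5 is NOT divisible by 3.
    ⇒ system is inconsistent (no integer solution).

No solution (the system is inconsistent).


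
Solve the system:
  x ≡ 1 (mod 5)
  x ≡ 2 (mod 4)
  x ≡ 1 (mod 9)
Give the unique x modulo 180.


Moduli 5, 4, 9 are pairwise coprime; by CRT there is a unique solution modulo M = 5 · 4 · 9 = 180.
Solve pairwise, accumulating the modulus:
  Start with x ≡ 1 (mod 5).
  Combine with x ≡ 2 (mod 4): since gcd(5, 4) = 1, we get a unique residue mod 20.
    Write x = 1 + 5·t and substitute into x ≡ 2 (mod 4): 5·t ≡ 2 − 1 = 1 (mod 4).
    Reduce coefficients mod 4: 1·t ≡ 1 (mod 4).
    So t ≡ 1 (mod 4).
    Then x = 1 + 5·1 = 6, valid modulo lcm(5, 4) = 20: x ≡ 6 (mod 20).
  Combine with x ≡ 1 (mod 9): since gcd(20, 9) = 1, we get a unique residue mod 180.
    Write x = 6 + 20·t and substitute into x ≡ 1 (mod 9): 20·t ≡ 1 − 6 = -5 (mod 9).
    Reduce coefficients mod 9: 2·t ≡ 4 (mod 9).
    The inverse of 2 mod 9 is 5 (since 2·5 = 10 = 1·9 + 1), so t ≡ 5·4 = 20 ≡ 2 (mod 9).
    Then x = 6 + 20·2 = 46, valid modulo lcm(20, 9) = 180: x ≡ 46 (mod 180).
Verify: 46 mod 5 = 1 ✓, 46 mod 4 = 2 ✓, 46 mod 9 = 1 ✓.

x ≡ 46 (mod 180).


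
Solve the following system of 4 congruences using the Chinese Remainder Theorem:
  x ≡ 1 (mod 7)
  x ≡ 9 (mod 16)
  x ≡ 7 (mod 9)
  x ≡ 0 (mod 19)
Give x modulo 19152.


Product of moduli M = 7 · 16 · 9 · 19 = 19152.
Merge one congruence at a time:
  Start: x ≡ 1 (mod 7).
  Combine with x ≡ 9 (mod 16); new modulus lcm = 112.
    Write x = 1 + 7·t and substitute into x ≡ 9 (mod 16): 7·t ≡ 9 − 1 = 8 (mod 16).
    The inverse of 7 mod 16 is 7 (since 7·7 = 49 = 3·16 + 1), so t ≡ 7·8 = 56 ≡ 8 (mod 16).
    Then x = 1 + 7·8 = 57, valid modulo lcm(7, 16) = 112: x ≡ 57 (mod 112).
  Combine with x ≡ 7 (mod 9); new modulus lcm = 1008.
    Write x = 57 + 112·t and substitute into x ≡ 7 (mod 9): 112·t ≡ 7 − 57 = -50 (mod 9).
    Reduce coefficients mod 9: 4·t ≡ 4 (mod 9).
    The inverse of 4 mod 9 is 7 (since 4·7 = 28 = 3·9 + 1), so t ≡ 7·4 = 28 ≡ 1 (mod 9).
    Then x = 57 + 112·1 = 169, valid modulo lcm(112, 9) = 1008: x ≡ 169 (mod 1008).
  Combine with x ≡ 0 (mod 19); new modulus lcm = 19152.
    Write x = 169 + 1008·t and substitute into x ≡ 0 (mod 19): 1008·t ≡ 0 − 169 = -169 (mod 19).
    Reduce coefficients mod 19: 1·t ≡ 2 (mod 19).
    So t ≡ 2 (mod 19).
    Then x = 169 + 1008·2 = 2185, valid modulo lcm(1008, 19) = 19152: x ≡ 2185 (mod 19152).
Verify against each original: 2185 mod 7 = 1, 2185 mod 16 = 9, 2185 mod 9 = 7, 2185 mod 19 = 0.

x ≡ 2185 (mod 19152).


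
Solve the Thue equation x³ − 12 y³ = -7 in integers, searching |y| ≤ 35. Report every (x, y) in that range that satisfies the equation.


The equation is x³ - 12y³ = -7. For fixed y, x³ = 12·y³ − 7, so a solution requires the RHS to be a perfect cube.
Strategy: iterate y from -35 to 35, compute RHS = 12·y³ − 7, and check whether it is a (positive or negative) perfect cube.
Check small values of y:
  y = 0: RHS = -7 is not a perfect cube.
  y = 1: RHS = 5 is not a perfect cube.
  y = -1: RHS = -19 is not a perfect cube.
  y = 2: RHS = 89 is not a perfect cube.
  y = -2: RHS = -103 is not a perfect cube.
  y = 3: RHS = 317 is not a perfect cube.
  y = -3: RHS = -331 is not a perfect cube.
Continuing the search up to |y| = 35 finds no solutions either.
No (x, y) in the scanned range satisfies the equation.

No integer solutions with |y| ≤ 35.


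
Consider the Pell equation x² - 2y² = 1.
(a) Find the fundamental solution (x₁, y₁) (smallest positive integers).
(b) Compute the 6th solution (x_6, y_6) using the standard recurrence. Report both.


Step 1: Find the fundamental solution (x₁, y₁) of x² - 2y² = 1.
  Expand √2 as a continued fraction. a₀ = ⌊√2⌋ = 1; iterate m_{k+1} = d_k·a_k − m_k, d_{k+1} = (2 − m_{k+1}²)/d_k, a_{k+1} = ⌊(a₀ + m_{k+1})/d_{k+1}⌋ (starting m₀ = 0, d₀ = 1), with convergents p_k = a_k·p_{k-1} + p_{k-2}, q_k = a_k·q_{k-1} + q_{k-2} (p₋₁ = 1, q₋₁ = 0):
  k = 0: a₀ = 1; p₀/q₀ = 1/1; p₀² − 2·q₀² = 1 − 2 = -1.
  k = 1: m = 1, d = 1, a = ⌊(1 + 1)/1⌋ = 2; p/q = (2·1 + 1)/(2·1 + 0) = 3/2; p² − 2·q² = 9 − 8 = 1.
  The first convergent with p² − 2·q² = 1 gives the fundamental solution (x₁, y₁) = (3, 2).
Step 2: Apply the recurrence (x_{n+1}, y_{n+1}) = (x₁x_n + 2y₁y_n, x₁y_n + y₁x_n) repeatedly.
  From (x_1, y_1) = (3, 2): x_2 = 3·3 + 2·2·2 = 17; y_2 = 3·2 + 2·3 = 12.
  From (x_2, y_2) = (17, 12): x_3 = 3·17 + 2·2·12 = 99; y_3 = 3·12 + 2·17 = 70.
  From (x_3, y_3) = (99, 70): x_4 = 3·99 + 2·2·70 = 577; y_4 = 3·70 + 2·99 = 408.
  From (x_4, y_4) = (577, 408): x_5 = 3·577 + 2·2·408 = 3363; y_5 = 3·408 + 2·577 = 2378.
  From (x_5, y_5) = (3363, 2378): x_6 = 3·3363 + 2·2·2378 = 19601; y_6 = 3·2378 + 2·3363 = 13860.
Step 3: Verify x_6² - 2·y_6² = 384199201 - 384199200 = 1 (should be 1). ✓

(x_1, y_1) = (3, 2); (x_6, y_6) = (19601, 13860).


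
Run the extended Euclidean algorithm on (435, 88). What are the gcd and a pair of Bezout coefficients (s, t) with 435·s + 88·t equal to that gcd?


Euclidean algorithm on (435, 88) — divide until remainder is 0:
  435 = 4 · 88 + 83
  88 = 1 · 83 + 5
  83 = 16 · 5 + 3
  5 = 1 · 3 + 2
  3 = 1 · 2 + 1
  2 = 2 · 1 + 0
gcd(435, 88) = 1.
Track Bezout coefficients alongside the remainders: start with r₀ = 435 = a·1 + b·0 (s = 1, t = 0) and r₁ = 88 = a·0 + b·1 (s = 0, t = 1); each new remainder r_{k+1} = r_{k-1} − q_k·r_k inherits s_{k+1} = s_{k-1} − q_k·s_k, t_{k+1} = t_{k-1} − q_k·t_k, so r_k = a·s_k + b·t_k at every step:
  q = 4: r = 83, s = 1 − 4·0 = 1, t = 0 − 4·1 = -4  (check: 435·1 + 88·(-4) = 83)
  q = 1: r = 5, s = 0 − 1·1 = -1, t = 1 − 1·(-4) = 5  (check: 435·(-1) + 88·5 = 5)
  q = 16: r = 3, s = 1 − 16·(-1) = 17, t = -4 − 16·5 = -84  (check: 435·17 + 88·(-84) = 3)
  q = 1: r = 2, s = -1 − 1·17 = -18, t = 5 − 1·(-84) = 89  (check: 435·(-18) + 88·89 = 2)
  q = 1: r = 1, s = 17 − 1·(-18) = 35, t = -84 − 1·89 = -173  (check: 435·35 + 88·(-173) = 1)
The row with r = 1 (the gcd) gives the Bezout coefficients s = 35, t = -173.
Result: 435 · (35) + 88 · (-173) = 1.

gcd(435, 88) = 1; s = 35, t = -173 (check: 435·35 + 88·(-173) = 1).


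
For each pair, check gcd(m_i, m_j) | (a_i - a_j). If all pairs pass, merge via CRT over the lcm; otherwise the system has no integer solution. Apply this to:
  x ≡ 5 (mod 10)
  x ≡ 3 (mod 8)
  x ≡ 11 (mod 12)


Moduli 10, 8, 12 are not pairwise coprime, so CRT works modulo lcm(m_i) when all pairwise compatibility conditions hold.
Pairwise compatibility: gcd(m_i, m_j) must divide a_i - a_j for every pair.
Merge one congruence at a time:
  Start: x ≡ 5 (mod 10).
  Combine with x ≡ 3 (mod 8): gcd(10, 8) = 2; 3 - 5 = -2, which IS divisible by 2, so compatible.
    Write x = 5 + 10·t and substitute into x ≡ 3 (mod 8): 10·t ≡ 3 − 5 = -2 (mod 8).
    Divide the congruence (and modulus) by g = 2: 5·t ≡ -1 (mod 4).
    Reduce coefficients mod 4: 1·t ≡ 3 (mod 4).
    So t ≡ 3 (mod 4).
    Then x = 5 + 10·3 = 35, valid modulo lcm(10, 8) = 40: x ≡ 35 (mod 40).
  Combine with x ≡ 11 (mod 12): gcd(40, 12) = 4; 11 - 35 = -24, which IS divisible by 4, so compatible.
    Write x = 35 + 40·t and substitute into x ≡ 11 (mod 12): 40·t ≡ 11 − 35 = -24 (mod 12).
    Divide the congruence (and modulus) by g = 4: 10·t ≡ -6 (mod 3).
    Reduce coefficients mod 3: 1·t ≡ 0 (mod 3).
    So t ≡ 0 (mod 3).
    Then x = 35 + 40·0 = 35, valid modulo lcm(40, 12) = 120: x ≡ 35 (mod 120).
Verify: 35 mod 10 = 5, 35 mod 8 = 3, 35 mod 12 = 11.

x ≡ 35 (mod 120).
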